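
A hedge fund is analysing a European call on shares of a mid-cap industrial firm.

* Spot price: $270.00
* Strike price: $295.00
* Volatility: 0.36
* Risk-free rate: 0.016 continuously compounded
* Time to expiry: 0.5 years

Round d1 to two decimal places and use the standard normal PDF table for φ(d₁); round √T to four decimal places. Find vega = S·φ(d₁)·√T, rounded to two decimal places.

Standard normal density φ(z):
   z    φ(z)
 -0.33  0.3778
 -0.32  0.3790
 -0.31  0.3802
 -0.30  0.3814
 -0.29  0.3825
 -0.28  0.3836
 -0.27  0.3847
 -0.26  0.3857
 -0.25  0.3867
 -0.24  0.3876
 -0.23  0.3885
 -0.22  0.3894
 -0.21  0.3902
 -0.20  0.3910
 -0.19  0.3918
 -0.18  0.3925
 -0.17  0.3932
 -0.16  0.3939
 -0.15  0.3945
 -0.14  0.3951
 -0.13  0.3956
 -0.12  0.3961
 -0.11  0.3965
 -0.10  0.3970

σ√T = 0.36 × 0.7071 = 0.2546
ln(S/K) + (r + σ²/2)T = ln(270/295) + (0.016 + 0.36²/2)·0.5 = -0.0886 + 0.0404 = -0.0482
d₁ = -0.0482 / 0.2546 = -0.1892 → -0.19
√T = √0.5 = 0.7071
φ(d₁) = φ(-0.19) = 0.3918
vega = S·φ(d₁)·√T = 270·0.3918·0.7071 = 74.8013

74.80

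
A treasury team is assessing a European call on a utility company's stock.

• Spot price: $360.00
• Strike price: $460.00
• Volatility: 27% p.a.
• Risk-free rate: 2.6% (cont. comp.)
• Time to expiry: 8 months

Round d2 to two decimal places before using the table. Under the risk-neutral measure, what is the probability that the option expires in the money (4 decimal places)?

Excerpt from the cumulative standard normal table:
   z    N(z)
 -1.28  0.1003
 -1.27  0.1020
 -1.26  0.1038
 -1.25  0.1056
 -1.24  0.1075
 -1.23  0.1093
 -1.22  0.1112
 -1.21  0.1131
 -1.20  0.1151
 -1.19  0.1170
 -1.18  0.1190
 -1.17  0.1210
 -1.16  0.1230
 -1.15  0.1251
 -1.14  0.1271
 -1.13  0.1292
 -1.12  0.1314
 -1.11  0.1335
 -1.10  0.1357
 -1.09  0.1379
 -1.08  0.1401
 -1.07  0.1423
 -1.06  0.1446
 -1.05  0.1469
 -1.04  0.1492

0.1271

σ√T = 0.27 × 0.8165 = 0.2205
ln(S/K) + (r + σ²/2)T = ln(360/460) + (0.026 + 0.27²/2)·0.6667 = -0.2451 + 0.0416 = -0.2035
d₁ = -0.2035 / 0.2205 = -0.9230 ⇒ -0.92
d₂ = d₁ − σ√T = -0.9230 − 0.2205 = -1.1435 ⇒ -1.14
Risk-neutral Pr[S_T > K] = N(d₂) = N(-1.14) = 0.1271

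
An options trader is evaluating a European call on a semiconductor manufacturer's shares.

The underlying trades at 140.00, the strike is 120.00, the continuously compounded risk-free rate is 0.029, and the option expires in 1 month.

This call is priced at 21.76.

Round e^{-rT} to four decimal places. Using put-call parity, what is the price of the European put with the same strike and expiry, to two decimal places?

exp(−rT) = exp(−0.029·0.08333) = 0.9976
Put-call parity: C − P = S − K·e^(−rT) = 140 − 120·0.9976 = 140 − 119.7120 = 20.2880
P = C − (C − P) = 21.76 − (20.2880) = 1.4720

1.47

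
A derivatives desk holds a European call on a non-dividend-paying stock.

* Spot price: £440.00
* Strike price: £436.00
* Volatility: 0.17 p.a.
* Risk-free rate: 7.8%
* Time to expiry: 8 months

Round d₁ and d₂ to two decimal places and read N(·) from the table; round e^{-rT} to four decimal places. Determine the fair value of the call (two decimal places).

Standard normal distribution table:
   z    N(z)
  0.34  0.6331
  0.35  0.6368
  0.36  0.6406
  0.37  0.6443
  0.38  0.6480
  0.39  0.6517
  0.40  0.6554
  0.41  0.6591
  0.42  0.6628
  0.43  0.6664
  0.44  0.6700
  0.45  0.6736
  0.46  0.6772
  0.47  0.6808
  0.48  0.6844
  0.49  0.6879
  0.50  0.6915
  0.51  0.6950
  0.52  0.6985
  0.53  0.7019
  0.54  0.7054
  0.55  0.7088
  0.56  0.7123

T = 0.6667;  σ√T = 0.1388
d₁ = [ln(440/436) + (0.078 + 0.17²/2)·0.6667] / 0.1388 = [0.0091 + 0.0616] / 0.1388 = 0.5098 ⇒ 0.51
d₂ = d₁ − σ√T = 0.5098 − 0.1388 = 0.3710 ⇒ 0.37
e^(−rT) = e^(−0.078·0.6667) = 0.9493
N(d₁) = N(0.51) = 0.6950;  N(d₂) = N(0.37) = 0.6443
C = 440·0.6950 − 436·0.9493·0.6443 = 305.8000 − 266.6724 = 39.1276

£39.13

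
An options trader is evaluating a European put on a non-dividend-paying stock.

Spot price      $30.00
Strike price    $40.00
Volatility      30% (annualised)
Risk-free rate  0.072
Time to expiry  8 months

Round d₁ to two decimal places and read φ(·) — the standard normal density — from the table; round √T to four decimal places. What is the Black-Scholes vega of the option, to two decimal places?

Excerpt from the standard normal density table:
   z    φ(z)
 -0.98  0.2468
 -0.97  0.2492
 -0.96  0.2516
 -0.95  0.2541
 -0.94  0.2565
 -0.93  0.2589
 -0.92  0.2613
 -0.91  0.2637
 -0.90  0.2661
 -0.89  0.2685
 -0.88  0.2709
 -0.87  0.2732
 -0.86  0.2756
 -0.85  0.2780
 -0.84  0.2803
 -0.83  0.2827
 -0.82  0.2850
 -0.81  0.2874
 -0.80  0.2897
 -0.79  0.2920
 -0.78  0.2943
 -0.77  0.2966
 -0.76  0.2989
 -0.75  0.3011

6.75

T = 0.6667;  σ√T = 0.2449
d₁ = [ln(30/40) + (0.072 + ½·0.3²)·0.6667] / (σ√T) = (-0.2877 + 0.0780) / 0.2449 = -0.8560 → -0.86
√T = √0.6667 = 0.8165
φ(d₁) = φ(-0.86) = 0.2756
vega = S·φ(d₁)·√T = 30·0.2756·0.8165 = 6.7508
(Call and put vega coincide under Black-Scholes.)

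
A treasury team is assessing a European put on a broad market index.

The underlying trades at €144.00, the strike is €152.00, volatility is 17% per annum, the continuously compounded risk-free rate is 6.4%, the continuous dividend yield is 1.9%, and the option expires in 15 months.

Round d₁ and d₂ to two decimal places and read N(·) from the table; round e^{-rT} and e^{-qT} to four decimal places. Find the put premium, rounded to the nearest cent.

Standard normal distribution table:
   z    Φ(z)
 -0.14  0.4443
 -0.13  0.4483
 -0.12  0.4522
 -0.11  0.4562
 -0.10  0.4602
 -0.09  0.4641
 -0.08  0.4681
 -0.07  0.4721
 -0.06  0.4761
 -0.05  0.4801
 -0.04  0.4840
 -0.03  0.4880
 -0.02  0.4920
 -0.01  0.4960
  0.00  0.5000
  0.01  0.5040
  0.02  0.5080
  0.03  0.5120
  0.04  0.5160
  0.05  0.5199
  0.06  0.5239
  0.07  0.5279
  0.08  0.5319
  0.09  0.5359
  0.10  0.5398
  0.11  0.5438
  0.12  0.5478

€10.48

σ√T = 0.17·√1.25 = 0.1901
ln(S/K) + (r − q + σ²/2)T = ln(144/152) + (0.064 − 0.019 + 0.17²/2)·1.25 = -0.0541 + 0.0743 = 0.0202
d₁ = 0.0202 / 0.1901 = 0.1065 which rounds to 0.11
d₂ = d₁ − σ√T = 0.1065 − 0.1901 = -0.0835 which rounds to -0.08
exp(−qT) = exp(−0.019·1.25) = 0.9765;  exp(−rT) = exp(−0.064·1.25) = 0.9231
N(−d₂) = N(0.08) = 0.5319;  N(−d₁) = N(-0.11) = 0.4562
P = 152·0.9231·0.5319 − 144·0.9765·0.4562 = 74.6315 − 64.1490 = 10.4825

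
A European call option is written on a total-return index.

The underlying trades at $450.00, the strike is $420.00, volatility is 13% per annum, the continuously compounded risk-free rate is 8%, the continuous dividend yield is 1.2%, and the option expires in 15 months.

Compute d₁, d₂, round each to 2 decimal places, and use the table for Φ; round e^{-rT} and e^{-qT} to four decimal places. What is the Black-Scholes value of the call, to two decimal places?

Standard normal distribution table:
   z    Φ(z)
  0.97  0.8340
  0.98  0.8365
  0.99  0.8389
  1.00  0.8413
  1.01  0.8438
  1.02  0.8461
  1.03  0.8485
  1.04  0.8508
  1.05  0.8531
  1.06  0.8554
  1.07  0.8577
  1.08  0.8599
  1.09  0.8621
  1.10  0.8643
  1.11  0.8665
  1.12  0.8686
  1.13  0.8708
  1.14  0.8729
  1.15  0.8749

σ√T = 0.13·√1.25 = 0.1453
d₁ = [ln(450/420) + (0.08 − 0.012 + 0.13²/2)·1.25] / 0.1453 = [0.0690 + 0.0956] / 0.1453 = 1.1322 ⇒ 1.13
d₂ = d₁ − σ√T = 1.1322 − 0.1453 = 0.9868 ⇒ 0.99
exp(−qT) = exp(−0.012·1.25) = 0.9851;  exp(−rT) = exp(−0.08·1.25) = 0.9048
C = 450·0.9851·N(1.13) − 420·0.9048·N(0.99) = 450·0.9851·0.8708 − 420·0.9048·0.8389 = 386.0213 − 318.7954 = 67.2259

$67.23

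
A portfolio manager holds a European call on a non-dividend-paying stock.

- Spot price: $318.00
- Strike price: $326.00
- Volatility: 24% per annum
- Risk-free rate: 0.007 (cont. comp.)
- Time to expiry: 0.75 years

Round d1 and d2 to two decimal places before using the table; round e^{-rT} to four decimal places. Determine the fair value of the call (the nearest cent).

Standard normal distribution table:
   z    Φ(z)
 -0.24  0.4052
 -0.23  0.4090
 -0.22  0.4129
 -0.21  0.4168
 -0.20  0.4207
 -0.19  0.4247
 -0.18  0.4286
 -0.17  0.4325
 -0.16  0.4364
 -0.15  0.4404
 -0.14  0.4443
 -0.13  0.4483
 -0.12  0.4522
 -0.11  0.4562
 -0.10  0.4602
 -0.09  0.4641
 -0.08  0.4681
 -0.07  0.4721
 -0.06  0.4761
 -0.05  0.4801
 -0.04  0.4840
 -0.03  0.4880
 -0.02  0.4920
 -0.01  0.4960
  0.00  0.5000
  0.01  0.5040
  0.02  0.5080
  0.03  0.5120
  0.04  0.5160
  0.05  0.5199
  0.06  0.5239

σ√T = 0.24 × 0.8660 = 0.2078
ln(S/K) + (r + σ²/2)T = ln(318/326) + (0.007 + 0.24²/2)·0.75 = -0.0248 + 0.0268 = 0.0020
d₁ = 0.0020 / 0.2078 = 0.0096 → 0.01
d₂ = d₁ − σ√T = 0.0096 − 0.2078 = -0.1982 → -0.20
exp(−rT) = exp(−0.007·0.75) = 0.9948
N(d₁) = N(0.01) = 0.5040;  N(d₂) = N(-0.20) = 0.4207
C = 318·0.5040 − 326·0.9948·0.4207 = 160.2720 − 136.4350 = 23.8370

$23.84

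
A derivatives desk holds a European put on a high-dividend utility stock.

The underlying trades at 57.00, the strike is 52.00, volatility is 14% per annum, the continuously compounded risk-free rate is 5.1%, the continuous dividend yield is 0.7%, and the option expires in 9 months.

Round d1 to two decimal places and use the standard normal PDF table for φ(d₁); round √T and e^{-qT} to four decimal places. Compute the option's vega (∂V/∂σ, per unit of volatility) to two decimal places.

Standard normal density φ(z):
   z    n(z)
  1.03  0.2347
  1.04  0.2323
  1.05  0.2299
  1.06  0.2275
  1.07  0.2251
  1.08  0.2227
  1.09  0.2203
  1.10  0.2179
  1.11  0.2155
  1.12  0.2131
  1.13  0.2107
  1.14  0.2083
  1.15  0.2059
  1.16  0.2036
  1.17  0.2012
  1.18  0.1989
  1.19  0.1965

10.82

T = 0.75;  σ√T = 0.1212
d₁ = [ln(57/52) + (0.051 − 0.007 + 0.14²/2)·0.75] / 0.1212 = [0.0918 + 0.0403] / 0.1212 = 1.0900 ⇒ 1.09
√T = √0.75 = 0.8660
φ(d₁) = φ(1.09) = 0.2203
e^(−qT) = e^(−0.007·0.75) = 0.9948
vega = S·e^(−qT)·φ(d₁)·√T = 57·0.9948·0.2203·0.8660 = 10.8179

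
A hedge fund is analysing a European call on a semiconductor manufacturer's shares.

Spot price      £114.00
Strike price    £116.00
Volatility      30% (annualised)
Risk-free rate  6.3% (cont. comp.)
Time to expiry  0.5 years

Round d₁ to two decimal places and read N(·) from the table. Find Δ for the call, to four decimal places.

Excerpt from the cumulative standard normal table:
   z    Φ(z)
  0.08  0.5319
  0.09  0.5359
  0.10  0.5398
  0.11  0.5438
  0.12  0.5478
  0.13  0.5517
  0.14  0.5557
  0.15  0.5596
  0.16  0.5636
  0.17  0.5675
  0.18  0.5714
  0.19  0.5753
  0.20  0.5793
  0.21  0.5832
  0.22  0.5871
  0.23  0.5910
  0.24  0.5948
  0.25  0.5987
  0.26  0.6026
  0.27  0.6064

0.5675

σ√T = 0.3 × 0.7071 = 0.2121
d₁ = [ln(114/116) + (0.063 + 0.3²/2)·0.5] / 0.2121 = [-0.0174 + 0.0540] / 0.2121 = 0.1726 → 0.17
N(d₁) = N(0.17) = 0.5675
Δ_call = N(d₁) = 0.5675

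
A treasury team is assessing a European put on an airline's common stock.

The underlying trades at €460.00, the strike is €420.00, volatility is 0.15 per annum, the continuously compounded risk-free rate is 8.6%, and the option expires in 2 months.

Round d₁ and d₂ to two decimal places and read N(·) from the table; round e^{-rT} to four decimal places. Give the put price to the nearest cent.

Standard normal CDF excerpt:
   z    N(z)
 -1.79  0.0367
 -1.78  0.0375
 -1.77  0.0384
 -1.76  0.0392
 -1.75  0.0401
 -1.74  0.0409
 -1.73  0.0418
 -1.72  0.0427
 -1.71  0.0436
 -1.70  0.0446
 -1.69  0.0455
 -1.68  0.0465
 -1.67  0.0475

σ√T = 0.15·√0.1667 = 0.0612
d₁ = [ln(460/420) + (0.086 + ½·0.15²)·0.1667] / (σ√T) = (0.0910 + 0.0162) / 0.0612 = 1.7502 ⇒ 1.75
d₂ = 1.7502 − 0.0612 = 1.6890 ⇒ 1.69
exp(−rT) = exp(−0.086·0.1667) = 0.9858
N(−d₂) = N(-1.69) = 0.0455;  N(−d₁) = N(-1.75) = 0.0401
P = 420·0.9858·0.0455 − 460·0.0401 = 18.8386 − 18.4460 = 0.3926

€0.39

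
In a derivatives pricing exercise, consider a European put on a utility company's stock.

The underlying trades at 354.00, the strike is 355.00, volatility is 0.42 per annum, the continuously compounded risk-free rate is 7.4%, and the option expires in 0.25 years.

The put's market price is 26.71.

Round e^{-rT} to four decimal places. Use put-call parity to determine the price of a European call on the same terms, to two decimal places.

exp(−rT) = exp(−0.074·0.25) = 0.9817
Put-call parity: C − P = S − K·e^(−rT) = 354 − 355·0.9817 = 354 − 348.5035 = 5.4965
C = P + (C − P) = 26.71 + (5.4965) = 32.2065

32.21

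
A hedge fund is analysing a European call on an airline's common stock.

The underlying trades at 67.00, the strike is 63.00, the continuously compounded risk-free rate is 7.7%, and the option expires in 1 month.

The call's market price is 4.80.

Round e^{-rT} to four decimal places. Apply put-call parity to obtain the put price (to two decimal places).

e^(−rT) = e^(−0.077·0.08333) = 0.9936
Put-call parity: C − P = S − K·e^(−rT) = 67 − 63·0.9936 = 67 − 62.5968 = 4.4032
P = C − (C − P) = 4.80 − (4.4032) = 0.3968

0.40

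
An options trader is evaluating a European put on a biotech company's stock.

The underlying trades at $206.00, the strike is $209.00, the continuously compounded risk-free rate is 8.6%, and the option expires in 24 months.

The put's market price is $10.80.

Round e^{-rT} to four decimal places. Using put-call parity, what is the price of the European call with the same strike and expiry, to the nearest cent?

exp(−rT) = exp(−0.086·2) = 0.8420
Put-call parity: C − P = S − K·e^(−rT) = 206 − 209·0.8420 = 206 − 175.9780 = 30.0220
C = P + (C − P) = 10.80 + (30.0220) = 40.8220

$40.82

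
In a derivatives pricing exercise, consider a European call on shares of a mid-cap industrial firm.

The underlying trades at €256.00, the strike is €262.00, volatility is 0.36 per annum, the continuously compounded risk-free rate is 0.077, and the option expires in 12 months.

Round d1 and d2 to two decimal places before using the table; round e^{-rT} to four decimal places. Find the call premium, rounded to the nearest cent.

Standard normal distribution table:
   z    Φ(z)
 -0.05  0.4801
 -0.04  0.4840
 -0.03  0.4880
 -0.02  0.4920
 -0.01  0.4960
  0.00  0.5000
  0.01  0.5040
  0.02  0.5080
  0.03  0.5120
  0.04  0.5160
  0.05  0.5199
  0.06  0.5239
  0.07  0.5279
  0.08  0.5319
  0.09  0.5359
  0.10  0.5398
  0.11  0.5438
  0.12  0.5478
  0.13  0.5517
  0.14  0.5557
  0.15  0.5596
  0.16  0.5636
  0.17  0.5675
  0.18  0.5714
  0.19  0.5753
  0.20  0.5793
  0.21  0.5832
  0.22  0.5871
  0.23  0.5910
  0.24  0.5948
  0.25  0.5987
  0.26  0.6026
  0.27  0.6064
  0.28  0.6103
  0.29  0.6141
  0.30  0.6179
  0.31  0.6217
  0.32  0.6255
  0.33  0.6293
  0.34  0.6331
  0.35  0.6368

σ√T = 0.36 × 1.0000 = 0.3600
d₁ = [ln(256/262) + (0.077 + 0.36²/2)·1] / 0.3600 = [-0.0232 + 0.1418] / 0.3600 = 0.3295 ⇒ 0.33
d₂ = d₁ − σ√T = 0.3295 − 0.3600 = -0.0305 ⇒ -0.03
e^(−rT) = e^(−0.077·1) = 0.9259
C = 256·N(0.33) − 262·0.9259·N(-0.03) = 256·0.6293 − 262·0.9259·0.4880 = 161.1008 − 118.3819 = 42.7189

€42.72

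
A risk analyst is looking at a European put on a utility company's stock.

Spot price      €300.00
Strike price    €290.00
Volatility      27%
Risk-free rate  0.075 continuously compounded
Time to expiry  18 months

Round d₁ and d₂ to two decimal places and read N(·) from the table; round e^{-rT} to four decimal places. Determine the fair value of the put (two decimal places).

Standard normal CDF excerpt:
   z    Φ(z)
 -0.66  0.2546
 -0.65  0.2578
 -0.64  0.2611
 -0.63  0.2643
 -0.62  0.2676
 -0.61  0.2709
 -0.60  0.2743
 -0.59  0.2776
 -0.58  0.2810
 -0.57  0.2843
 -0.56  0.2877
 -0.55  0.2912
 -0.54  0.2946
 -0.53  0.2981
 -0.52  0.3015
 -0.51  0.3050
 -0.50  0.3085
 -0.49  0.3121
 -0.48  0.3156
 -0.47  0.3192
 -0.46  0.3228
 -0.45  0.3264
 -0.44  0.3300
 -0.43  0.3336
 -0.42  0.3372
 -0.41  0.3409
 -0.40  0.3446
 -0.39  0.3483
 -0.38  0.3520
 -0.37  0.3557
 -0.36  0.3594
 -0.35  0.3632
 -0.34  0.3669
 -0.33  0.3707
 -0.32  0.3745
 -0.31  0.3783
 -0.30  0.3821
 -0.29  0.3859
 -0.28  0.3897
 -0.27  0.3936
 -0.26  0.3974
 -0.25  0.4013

€19.72

σ√T = 0.27 × 1.2247 = 0.3307
d₁ = [ln(300/290) + (0.075 + ½·0.27²)·1.5] / (σ√T) = (0.0339 + 0.1672) / 0.3307 = 0.6081 → 0.61
d₂ = 0.6081 − 0.3307 = 0.2774 → 0.28
e^(−rT) = e^(−0.075·1.5) = 0.8936
N(−d₂) = N(-0.28) = 0.3897;  N(−d₁) = N(-0.61) = 0.2709
P = 290·0.8936·0.3897 − 300·0.2709 = 100.9884 − 81.2700 = 19.7184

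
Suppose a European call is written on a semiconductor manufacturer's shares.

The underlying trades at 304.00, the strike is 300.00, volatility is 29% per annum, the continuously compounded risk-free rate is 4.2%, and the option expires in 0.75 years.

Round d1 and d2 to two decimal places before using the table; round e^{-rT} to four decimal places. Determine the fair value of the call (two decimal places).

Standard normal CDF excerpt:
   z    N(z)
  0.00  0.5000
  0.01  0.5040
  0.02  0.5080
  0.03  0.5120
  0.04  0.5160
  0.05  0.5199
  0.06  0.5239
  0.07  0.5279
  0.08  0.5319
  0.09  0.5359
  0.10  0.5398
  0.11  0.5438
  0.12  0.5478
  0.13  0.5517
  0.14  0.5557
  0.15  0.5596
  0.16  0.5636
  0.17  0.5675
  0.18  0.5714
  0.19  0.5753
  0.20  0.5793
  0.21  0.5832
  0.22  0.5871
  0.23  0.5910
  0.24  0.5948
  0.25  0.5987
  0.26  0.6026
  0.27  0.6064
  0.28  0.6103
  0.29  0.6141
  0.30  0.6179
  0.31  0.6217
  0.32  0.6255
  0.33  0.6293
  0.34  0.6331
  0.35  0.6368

36.71

T = 0.75;  σ√T = 0.2511
d₁ = [ln(304/300) + (0.042 + 0.29²/2)·0.75] / 0.2511 = [0.0132 + 0.0630] / 0.2511 = 0.3037 → 0.30
d₂ = d₁ − σ√T = 0.3037 − 0.2511 = 0.0526 → 0.05
e^(−rT) = e^(−0.042·0.75) = 0.9690
N(d₁) = N(0.30) = 0.6179;  N(d₂) = N(0.05) = 0.5199
C = 304·0.6179 − 300·0.9690·0.5199 = 187.8416 − 151.1349 = 36.7067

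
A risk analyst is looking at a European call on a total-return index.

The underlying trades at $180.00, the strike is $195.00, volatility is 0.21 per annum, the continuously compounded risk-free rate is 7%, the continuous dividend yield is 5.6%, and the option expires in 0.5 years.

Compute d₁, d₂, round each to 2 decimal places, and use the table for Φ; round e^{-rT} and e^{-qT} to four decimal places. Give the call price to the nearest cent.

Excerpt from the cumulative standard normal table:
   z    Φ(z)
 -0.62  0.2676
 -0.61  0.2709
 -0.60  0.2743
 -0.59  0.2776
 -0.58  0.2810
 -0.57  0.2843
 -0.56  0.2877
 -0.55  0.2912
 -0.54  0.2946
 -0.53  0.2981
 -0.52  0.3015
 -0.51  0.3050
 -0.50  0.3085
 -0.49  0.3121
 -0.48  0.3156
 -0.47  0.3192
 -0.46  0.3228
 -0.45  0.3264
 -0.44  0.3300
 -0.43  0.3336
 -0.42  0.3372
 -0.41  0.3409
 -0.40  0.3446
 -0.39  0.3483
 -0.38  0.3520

$5.49

σ√T = 0.21 × 0.7071 = 0.1485
d₁ = [ln(180/195) + (0.07 − 0.056 + 0.21²/2)·0.5] / 0.1485 = [-0.0800 + 0.0180] / 0.1485 = -0.4176 ⇒ -0.42
d₂ = d₁ − σ√T = -0.4176 − 0.1485 = -0.5661 ⇒ -0.57
e^(−qT) = e^(−0.056·0.5) = 0.9724;  e^(−rT) = e^(−0.07·0.5) = 0.9656
C = 180·0.9724·N(-0.42) − 195·0.9656·N(-0.57) = 180·0.9724·0.3372 − 195·0.9656·0.2843 = 59.0208 − 53.5314 = 5.4894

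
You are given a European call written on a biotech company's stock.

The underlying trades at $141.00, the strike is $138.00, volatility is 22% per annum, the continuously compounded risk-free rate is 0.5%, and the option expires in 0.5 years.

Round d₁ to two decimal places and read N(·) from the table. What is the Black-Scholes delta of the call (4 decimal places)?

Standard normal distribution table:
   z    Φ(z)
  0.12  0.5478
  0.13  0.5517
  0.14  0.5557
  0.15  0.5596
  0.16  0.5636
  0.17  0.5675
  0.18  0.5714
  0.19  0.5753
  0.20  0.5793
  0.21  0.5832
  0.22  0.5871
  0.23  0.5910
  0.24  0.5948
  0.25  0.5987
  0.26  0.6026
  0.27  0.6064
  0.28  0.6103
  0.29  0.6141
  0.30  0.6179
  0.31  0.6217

T = 0.5;  σ√T = 0.1556
d₁ = [ln(141/138) + (0.005 + ½·0.22²)·0.5] / (σ√T) = (0.0215 + 0.0146) / 0.1556 = 0.2321 which rounds to 0.23
N(d₁) = N(0.23) = 0.5910
Δ_call = N(d₁) = 0.5910

0.5910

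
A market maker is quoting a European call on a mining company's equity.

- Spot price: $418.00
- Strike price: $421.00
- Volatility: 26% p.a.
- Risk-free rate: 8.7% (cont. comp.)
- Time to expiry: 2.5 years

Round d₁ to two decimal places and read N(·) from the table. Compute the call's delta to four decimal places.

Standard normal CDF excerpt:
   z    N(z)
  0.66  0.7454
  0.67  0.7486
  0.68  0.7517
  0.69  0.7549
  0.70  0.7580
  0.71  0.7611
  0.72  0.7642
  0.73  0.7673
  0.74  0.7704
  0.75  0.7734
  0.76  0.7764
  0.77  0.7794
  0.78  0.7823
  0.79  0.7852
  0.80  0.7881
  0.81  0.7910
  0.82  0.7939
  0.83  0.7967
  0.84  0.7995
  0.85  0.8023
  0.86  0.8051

σ√T = 0.26·√2.5 = 0.4111
d₁ = [ln(418/421) + (0.087 + 0.26²/2)·2.5] / 0.4111 = [-0.0072 + 0.3020] / 0.4111 = 0.7172 ⇒ 0.72
N(d₁) = N(0.72) = 0.7642
Δ_call = N(d₁) = 0.7642

0.7642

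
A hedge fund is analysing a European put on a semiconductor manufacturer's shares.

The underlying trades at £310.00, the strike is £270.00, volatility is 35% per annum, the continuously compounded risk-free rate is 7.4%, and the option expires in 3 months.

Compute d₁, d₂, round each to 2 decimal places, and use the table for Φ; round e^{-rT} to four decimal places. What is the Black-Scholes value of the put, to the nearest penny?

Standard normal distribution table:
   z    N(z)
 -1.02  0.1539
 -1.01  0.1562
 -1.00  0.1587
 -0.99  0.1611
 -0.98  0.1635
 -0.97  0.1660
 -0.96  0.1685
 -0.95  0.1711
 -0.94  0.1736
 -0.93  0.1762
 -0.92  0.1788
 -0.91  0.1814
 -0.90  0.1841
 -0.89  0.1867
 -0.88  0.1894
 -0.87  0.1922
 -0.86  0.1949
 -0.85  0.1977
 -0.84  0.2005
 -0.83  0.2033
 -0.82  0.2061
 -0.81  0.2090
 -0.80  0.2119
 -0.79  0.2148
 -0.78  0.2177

£4.71

T = 0.25;  σ√T = 0.1750
d₁ = [ln(310/270) + (0.074 + 0.35²/2)·0.25] / 0.1750 = [0.1382 + 0.0338] / 0.1750 = 0.9826 → 0.98
d₂ = d₁ − σ√T = 0.9826 − 0.1750 = 0.8076 → 0.81
e^(−rT) = e^(−0.074·0.25) = 0.9817
N(−d₂) = N(-0.81) = 0.2090;  N(−d₁) = N(-0.98) = 0.1635
P = 270·0.9817·0.2090 − 310·0.1635 = 55.3973 − 50.6850 = 4.7123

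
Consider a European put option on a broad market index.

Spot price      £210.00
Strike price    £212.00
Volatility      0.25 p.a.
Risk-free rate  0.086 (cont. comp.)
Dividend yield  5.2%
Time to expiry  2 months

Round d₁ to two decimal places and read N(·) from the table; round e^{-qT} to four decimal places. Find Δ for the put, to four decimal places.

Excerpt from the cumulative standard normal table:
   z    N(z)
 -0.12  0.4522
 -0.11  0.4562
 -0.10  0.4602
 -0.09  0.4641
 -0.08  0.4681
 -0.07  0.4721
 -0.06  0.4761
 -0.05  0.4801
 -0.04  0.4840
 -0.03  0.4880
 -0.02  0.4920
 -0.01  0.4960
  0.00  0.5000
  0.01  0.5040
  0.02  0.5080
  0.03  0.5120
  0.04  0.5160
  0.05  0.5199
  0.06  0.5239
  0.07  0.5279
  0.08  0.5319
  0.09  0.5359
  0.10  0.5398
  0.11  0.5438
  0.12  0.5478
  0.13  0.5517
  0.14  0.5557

-0.4917

T = 0.1667;  σ√T = 0.1021
d₁ = [ln(210/212) + (0.086 − 0.052 + 0.25²/2)·0.1667] / 0.1021 = [-0.0095 + 0.0109] / 0.1021 = 0.0137 ⇒ 0.01
N(d₁) = N(0.01) = 0.5040
Δ_put = exp(−qT)·(N(d₁) − 1) = 0.9914·(0.5040 − 1) = -0.4917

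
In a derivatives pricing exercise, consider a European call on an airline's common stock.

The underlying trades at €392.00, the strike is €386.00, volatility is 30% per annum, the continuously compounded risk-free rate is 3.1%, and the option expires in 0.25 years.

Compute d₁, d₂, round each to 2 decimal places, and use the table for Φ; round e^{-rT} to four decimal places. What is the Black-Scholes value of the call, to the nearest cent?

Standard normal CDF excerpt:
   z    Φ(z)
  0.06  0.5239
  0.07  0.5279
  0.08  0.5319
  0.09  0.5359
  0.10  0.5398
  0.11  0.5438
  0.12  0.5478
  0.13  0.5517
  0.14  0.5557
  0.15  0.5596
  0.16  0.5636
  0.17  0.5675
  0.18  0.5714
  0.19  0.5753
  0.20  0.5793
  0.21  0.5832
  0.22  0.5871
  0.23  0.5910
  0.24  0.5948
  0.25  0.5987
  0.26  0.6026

€27.94

T = 0.25;  σ√T = 0.1500
ln(S/K) + (r + σ²/2)T = ln(392/386) + (0.031 + 0.3²/2)·0.25 = 0.0154 + 0.0190 = 0.0344
d₁ = 0.0344 / 0.1500 = 0.2295 ≈ 0.23
d₂ = d₁ − σ√T = 0.2295 − 0.1500 = 0.0795 ≈ 0.08
e^(−rT) = e^(−0.031·0.25) = 0.9923
N(d₁) = N(0.23) = 0.5910;  N(d₂) = N(0.08) = 0.5319
C = 392·0.5910 − 386·0.9923·0.5319 = 231.6720 − 203.7325 = 27.9395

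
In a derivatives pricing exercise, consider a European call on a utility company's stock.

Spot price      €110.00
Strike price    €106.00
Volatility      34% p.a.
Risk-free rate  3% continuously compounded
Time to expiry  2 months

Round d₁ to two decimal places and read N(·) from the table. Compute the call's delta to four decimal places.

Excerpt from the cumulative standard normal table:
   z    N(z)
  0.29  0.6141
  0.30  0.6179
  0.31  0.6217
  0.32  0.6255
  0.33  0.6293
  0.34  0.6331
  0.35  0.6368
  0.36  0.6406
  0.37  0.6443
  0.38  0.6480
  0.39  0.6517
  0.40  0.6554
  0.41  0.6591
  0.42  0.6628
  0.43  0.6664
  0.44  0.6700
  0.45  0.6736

T = 0.1667;  σ√T = 0.1388
d₁ = [ln(110/106) + (0.03 + 0.34²/2)·0.1667] / 0.1388 = [0.0370 + 0.0146] / 0.1388 = 0.3723 which rounds to 0.37
N(d₁) = N(0.37) = 0.6443
Δ_call = N(d₁) = 0.6443

0.6443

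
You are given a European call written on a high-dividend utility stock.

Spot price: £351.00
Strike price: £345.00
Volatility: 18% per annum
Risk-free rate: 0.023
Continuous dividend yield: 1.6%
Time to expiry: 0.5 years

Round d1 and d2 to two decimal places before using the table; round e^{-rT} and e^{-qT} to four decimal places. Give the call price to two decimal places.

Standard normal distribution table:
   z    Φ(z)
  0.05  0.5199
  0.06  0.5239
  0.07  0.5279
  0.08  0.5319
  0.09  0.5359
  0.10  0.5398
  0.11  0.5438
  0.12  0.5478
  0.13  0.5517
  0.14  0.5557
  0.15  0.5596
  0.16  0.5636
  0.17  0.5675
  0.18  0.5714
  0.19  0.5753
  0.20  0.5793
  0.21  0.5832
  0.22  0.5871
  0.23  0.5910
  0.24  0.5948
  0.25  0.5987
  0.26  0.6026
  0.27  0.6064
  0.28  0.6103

T = 0.5;  σ√T = 0.1273
ln(S/K) + (r − q + σ²/2)T = ln(351/345) + (0.023 − 0.016 + 0.18²/2)·0.5 = 0.0172 + 0.0116 = 0.0288
d₁ = 0.0288 / 0.1273 = 0.2266 ⇒ 0.23
d₂ = d₁ − σ√T = 0.2266 − 0.1273 = 0.0993 ⇒ 0.10
exp(−qT) = exp(−0.016·0.5) = 0.9920;  exp(−rT) = exp(−0.023·0.5) = 0.9886
N(d₁) = N(0.23) = 0.5910;  N(d₂) = N(0.10) = 0.5398
C = 351·0.9920·0.5910 − 345·0.9886·0.5398 = 205.7815 − 184.1080 = 21.6735

£21.67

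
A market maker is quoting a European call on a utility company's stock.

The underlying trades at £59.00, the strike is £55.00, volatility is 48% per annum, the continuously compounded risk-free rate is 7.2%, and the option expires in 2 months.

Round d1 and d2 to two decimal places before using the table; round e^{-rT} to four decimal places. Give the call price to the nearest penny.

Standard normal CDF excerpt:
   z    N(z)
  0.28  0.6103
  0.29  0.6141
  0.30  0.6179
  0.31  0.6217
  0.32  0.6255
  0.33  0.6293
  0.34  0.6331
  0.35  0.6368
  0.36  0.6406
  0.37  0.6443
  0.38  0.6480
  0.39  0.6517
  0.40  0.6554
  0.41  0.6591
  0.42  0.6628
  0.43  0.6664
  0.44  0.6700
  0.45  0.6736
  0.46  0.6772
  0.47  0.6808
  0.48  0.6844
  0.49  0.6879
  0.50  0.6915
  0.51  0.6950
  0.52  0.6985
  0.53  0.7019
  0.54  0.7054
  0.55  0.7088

T = 0.1667;  σ√T = 0.1960
d₁ = [ln(59/55) + (0.072 + ½·0.48²)·0.1667] / (σ√T) = (0.0702 + 0.0312) / 0.1960 = 0.5175 ⇒ 0.52
d₂ = 0.5175 − 0.1960 = 0.3215 ⇒ 0.32
e^(−rT) = e^(−0.072·0.1667) = 0.9881
N(d₁) = N(0.52) = 0.6985;  N(d₂) = N(0.32) = 0.6255
C = 59·0.6985 − 55·0.9881·0.6255 = 41.2115 − 33.9931 = 7.2184

£7.22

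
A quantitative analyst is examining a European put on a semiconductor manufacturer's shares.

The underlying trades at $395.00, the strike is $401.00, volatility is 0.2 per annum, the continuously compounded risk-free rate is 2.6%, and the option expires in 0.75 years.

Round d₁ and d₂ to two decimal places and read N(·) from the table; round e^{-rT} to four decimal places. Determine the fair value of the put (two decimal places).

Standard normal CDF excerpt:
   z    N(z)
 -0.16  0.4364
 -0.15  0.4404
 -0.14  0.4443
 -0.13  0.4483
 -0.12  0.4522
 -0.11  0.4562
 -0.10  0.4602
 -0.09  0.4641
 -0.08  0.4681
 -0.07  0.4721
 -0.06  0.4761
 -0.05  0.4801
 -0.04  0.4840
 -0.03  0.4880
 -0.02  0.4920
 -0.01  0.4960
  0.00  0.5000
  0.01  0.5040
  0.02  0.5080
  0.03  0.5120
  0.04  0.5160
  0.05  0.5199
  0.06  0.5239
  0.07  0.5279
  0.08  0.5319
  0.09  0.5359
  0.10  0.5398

$25.83

T = 0.75;  σ√T = 0.1732
d₁ = [ln(395/401) + (0.026 + ½·0.2²)·0.75] / (σ√T) = (-0.0151 + 0.0345) / 0.1732 = 0.1121 ≈ 0.11
d₂ = 0.1121 − 0.1732 = -0.0611 ≈ -0.06
exp(−rT) = exp(−0.026·0.75) = 0.9807
P = 401·0.9807·N(0.06) − 395·N(-0.11) = 401·0.9807·0.5239 − 395·0.4562 = 206.0293 − 180.1990 = 25.8303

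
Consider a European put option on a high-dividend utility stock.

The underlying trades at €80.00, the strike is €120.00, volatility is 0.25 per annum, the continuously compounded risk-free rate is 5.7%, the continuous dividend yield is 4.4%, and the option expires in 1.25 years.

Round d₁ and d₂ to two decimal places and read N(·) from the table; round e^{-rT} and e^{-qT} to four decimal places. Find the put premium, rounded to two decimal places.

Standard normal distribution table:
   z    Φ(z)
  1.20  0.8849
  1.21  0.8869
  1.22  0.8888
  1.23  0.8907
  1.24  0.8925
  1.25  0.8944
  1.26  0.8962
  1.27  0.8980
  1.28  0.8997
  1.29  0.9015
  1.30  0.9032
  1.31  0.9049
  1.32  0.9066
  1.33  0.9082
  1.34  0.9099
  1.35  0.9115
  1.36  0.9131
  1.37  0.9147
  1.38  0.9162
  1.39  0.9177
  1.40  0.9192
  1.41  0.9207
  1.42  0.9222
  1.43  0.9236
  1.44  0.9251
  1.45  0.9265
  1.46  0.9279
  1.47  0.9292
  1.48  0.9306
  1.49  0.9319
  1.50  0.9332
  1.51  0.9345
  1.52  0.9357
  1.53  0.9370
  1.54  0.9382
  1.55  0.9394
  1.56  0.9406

€36.98

σ√T = 0.25·√1.25 = 0.2795
ln(S/K) + (r − q + σ²/2)T = ln(80/120) + (0.057 − 0.044 + 0.25²/2)·1.25 = -0.4055 + 0.0553 = -0.3502
d₁ = -0.3502 / 0.2795 = -1.2527 → -1.25
d₂ = d₁ − σ√T = -1.2527 − 0.2795 = -1.5323 → -1.53
e^(−qT) = e^(−0.044·1.25) = 0.9465;  e^(−rT) = e^(−0.057·1.25) = 0.9312
N(−d₂) = N(1.53) = 0.9370;  N(−d₁) = N(1.25) = 0.8944
P = 120·0.9312·0.9370 − 80·0.9465·0.8944 = 104.7041 − 67.7240 = 36.9802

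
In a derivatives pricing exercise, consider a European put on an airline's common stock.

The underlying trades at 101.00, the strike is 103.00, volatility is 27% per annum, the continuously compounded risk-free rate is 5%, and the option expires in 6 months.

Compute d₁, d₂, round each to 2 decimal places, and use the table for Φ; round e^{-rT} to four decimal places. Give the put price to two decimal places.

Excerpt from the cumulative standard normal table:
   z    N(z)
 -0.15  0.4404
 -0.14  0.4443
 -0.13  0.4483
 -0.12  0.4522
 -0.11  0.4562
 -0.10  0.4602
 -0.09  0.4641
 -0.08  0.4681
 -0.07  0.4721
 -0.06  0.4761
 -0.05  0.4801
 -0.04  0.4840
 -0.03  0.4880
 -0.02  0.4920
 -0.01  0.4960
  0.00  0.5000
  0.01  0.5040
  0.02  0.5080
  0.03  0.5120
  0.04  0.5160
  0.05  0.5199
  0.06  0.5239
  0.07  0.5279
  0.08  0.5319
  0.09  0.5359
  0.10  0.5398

T = 0.5;  σ√T = 0.1909
d₁ = [ln(101/103) + (0.05 + 0.27²/2)·0.5] / 0.1909 = [-0.0196 + 0.0432] / 0.1909 = 0.1237 ⇒ 0.12
d₂ = d₁ − σ√T = 0.1237 − 0.1909 = -0.0672 ⇒ -0.07
e^(−rT) = e^(−0.05·0.5) = 0.9753
N(−d₂) = N(0.07) = 0.5279;  N(−d₁) = N(-0.12) = 0.4522
P = 103·0.9753·0.5279 − 101·0.4522 = 53.0307 − 45.6722 = 7.3585

7.36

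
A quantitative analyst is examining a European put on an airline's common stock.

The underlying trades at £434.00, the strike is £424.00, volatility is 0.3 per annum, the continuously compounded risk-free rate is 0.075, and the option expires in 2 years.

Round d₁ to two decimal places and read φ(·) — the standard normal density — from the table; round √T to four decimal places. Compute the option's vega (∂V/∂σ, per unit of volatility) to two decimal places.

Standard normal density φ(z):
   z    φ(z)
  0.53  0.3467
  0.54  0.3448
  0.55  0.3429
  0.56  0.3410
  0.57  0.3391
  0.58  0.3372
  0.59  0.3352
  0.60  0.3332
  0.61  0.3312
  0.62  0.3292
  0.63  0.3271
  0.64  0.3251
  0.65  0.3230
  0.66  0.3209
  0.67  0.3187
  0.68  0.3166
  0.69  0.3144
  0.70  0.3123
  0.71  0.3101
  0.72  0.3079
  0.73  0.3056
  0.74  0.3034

202.05

σ√T = 0.3·√2 = 0.4243
d₁ = [ln(434/424) + (0.075 + 0.3²/2)·2] / 0.4243 = [0.0233 + 0.2400] / 0.4243 = 0.6206 ≈ 0.62
√T = √2 = 1.4142
φ(d₁) = φ(0.62) = 0.3292
vega = S·φ(d₁)·√T = 434·0.3292·1.4142 = 202.0507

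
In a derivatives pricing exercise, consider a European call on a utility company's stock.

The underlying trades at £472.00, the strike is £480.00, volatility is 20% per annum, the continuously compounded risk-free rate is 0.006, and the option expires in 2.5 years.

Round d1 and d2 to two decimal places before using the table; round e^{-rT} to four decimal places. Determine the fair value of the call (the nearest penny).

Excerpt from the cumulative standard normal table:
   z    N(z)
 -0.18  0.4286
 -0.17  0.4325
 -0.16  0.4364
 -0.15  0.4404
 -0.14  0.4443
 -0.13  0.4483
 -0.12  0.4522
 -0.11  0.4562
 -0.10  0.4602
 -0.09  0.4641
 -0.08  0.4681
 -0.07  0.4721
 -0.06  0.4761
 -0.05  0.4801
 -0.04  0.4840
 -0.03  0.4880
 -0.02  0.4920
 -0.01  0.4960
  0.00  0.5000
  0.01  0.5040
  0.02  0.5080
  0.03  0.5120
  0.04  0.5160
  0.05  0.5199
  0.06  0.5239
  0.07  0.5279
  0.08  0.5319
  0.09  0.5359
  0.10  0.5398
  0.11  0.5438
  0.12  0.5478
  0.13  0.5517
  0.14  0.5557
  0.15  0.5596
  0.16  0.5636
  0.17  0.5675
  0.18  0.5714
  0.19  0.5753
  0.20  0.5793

£57.78

T = 2.5;  σ√T = 0.3162
d₁ = [ln(472/480) + (0.006 + 0.2²/2)·2.5] / 0.3162 = [-0.0168 + 0.0650] / 0.3162 = 0.1524 which rounds to 0.15
d₂ = d₁ − σ√T = 0.1524 − 0.3162 = -0.1638 which rounds to -0.16
exp(−rT) = exp(−0.006·2.5) = 0.9851
N(d₁) = N(0.15) = 0.5596;  N(d₂) = N(-0.16) = 0.4364
C = 472·0.5596 − 480·0.9851·0.4364 = 264.1312 − 206.3509 = 57.7803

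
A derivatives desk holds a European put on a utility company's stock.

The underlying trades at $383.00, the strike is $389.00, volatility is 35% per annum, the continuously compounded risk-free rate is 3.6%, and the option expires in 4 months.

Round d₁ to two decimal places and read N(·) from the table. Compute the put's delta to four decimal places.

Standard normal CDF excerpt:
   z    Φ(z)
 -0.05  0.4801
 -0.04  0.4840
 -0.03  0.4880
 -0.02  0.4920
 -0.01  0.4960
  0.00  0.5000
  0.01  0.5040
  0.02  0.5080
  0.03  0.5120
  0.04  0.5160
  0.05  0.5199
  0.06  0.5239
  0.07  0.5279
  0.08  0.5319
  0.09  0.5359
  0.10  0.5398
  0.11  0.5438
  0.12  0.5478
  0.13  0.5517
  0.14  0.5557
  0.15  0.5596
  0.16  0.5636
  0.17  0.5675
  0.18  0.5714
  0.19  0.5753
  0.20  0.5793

σ√T = 0.35·√0.3333 = 0.2021
d₁ = [ln(383/389) + (0.036 + 0.35²/2)·0.3333] / 0.2021 = [-0.0155 + 0.0324] / 0.2021 = 0.0835 ⇒ 0.08
N(d₁) = N(0.08) = 0.5319
Δ_put = N(d₁) − 1 = 0.5319 − 1 = -0.4681

-0.4681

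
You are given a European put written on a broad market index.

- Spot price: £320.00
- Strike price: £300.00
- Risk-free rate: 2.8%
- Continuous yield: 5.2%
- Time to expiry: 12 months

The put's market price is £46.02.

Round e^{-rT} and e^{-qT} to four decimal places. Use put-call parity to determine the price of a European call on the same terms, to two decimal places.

£58.08

e^(−qT) = e^(−0.052·1) = 0.9493;  e^(−rT) = e^(−0.028·1) = 0.9724
Put-call parity: C − P = S·e^(−qT) − K·e^(−rT) = 320·0.9493 − 300·0.9724 = 303.7760 − 291.7200 = 12.0560
C = P + (C − P) = 46.02 + (12.0560) = 58.0760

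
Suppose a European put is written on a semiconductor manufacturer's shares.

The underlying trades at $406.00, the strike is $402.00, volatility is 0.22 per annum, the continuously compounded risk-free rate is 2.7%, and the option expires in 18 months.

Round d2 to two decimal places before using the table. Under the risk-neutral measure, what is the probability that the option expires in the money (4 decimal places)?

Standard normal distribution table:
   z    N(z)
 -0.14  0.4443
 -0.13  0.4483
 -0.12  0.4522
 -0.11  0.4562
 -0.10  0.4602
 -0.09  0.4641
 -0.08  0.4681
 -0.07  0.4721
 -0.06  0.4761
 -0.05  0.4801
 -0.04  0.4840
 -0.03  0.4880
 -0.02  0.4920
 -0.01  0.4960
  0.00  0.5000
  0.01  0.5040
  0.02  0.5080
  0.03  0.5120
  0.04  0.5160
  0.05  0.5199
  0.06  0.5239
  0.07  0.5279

σ√T = 0.22·√1.5 = 0.2694
ln(S/K) + (r + σ²/2)T = ln(406/402) + (0.027 + 0.22²/2)·1.5 = 0.0099 + 0.0768 = 0.0867
d₁ = 0.0867 / 0.2694 = 0.3218 → 0.32
d₂ = d₁ − σ√T = 0.3218 − 0.2694 = 0.0523 → 0.05
Risk-neutral Pr[S_T < K] = N(−d₂) = N(-0.05) = 0.4801

0.4801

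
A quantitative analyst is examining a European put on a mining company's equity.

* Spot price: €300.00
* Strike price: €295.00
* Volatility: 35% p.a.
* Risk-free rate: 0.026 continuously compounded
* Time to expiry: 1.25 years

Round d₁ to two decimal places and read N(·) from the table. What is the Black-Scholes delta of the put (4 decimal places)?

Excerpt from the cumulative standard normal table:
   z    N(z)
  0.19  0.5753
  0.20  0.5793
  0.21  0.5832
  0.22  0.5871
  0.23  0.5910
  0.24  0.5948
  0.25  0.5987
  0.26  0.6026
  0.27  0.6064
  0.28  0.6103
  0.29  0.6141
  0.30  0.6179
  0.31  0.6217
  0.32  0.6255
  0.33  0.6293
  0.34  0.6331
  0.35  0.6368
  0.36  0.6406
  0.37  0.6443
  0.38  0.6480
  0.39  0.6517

-0.3745

σ√T = 0.35 × 1.1180 = 0.3913
ln(S/K) + (r + σ²/2)T = ln(300/295) + (0.026 + 0.35²/2)·1.25 = 0.0168 + 0.1091 = 0.1259
d₁ = 0.1259 / 0.3913 = 0.3217 which rounds to 0.32
N(d₁) = N(0.32) = 0.6255
Δ_put = N(d₁) − 1 = 0.6255 − 1 = -0.3745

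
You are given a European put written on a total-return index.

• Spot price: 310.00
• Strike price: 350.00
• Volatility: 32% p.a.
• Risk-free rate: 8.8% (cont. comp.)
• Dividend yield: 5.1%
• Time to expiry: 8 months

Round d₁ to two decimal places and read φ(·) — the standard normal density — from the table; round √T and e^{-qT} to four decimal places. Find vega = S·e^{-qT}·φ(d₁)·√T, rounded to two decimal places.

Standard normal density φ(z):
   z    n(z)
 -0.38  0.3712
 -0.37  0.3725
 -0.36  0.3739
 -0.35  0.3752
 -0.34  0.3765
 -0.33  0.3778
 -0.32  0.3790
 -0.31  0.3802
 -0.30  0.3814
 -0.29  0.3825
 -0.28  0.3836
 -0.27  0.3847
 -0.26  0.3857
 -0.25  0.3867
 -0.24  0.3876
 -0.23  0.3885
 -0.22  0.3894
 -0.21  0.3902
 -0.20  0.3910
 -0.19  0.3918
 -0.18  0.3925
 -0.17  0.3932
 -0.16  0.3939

σ√T = 0.32 × 0.8165 = 0.2613
ln(S/K) + (r − q + σ²/2)T = ln(310/350) + (0.088 − 0.051 + 0.32²/2)·0.6667 = -0.1214 + 0.0588 = -0.0626
d₁ = -0.0626 / 0.2613 = -0.2394 → -0.24
√T = √0.6667 = 0.8165
φ(d₁) = φ(-0.24) = 0.3876
exp(−qT) = exp(−0.051·0.6667) = 0.9666
vega = S·exp(−qT)·φ(d₁)·√T = 310·0.9666·0.3876·0.8165 = 94.8306
(The call has the same vega.)

94.83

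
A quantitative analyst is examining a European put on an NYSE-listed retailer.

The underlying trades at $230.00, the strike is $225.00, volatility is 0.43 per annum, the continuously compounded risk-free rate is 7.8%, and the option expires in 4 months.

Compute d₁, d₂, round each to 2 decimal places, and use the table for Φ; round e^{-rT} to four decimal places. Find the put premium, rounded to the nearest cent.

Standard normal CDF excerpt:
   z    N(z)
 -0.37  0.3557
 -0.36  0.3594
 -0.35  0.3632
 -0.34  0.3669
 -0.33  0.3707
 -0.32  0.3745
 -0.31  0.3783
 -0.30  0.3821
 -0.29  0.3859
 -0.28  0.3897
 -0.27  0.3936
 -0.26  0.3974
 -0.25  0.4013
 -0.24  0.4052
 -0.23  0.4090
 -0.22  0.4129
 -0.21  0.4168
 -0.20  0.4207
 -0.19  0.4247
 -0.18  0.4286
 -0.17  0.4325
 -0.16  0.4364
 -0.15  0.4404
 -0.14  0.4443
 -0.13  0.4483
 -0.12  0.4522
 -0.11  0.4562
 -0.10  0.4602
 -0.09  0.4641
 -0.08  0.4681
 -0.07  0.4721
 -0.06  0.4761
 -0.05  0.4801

T = 0.3333;  σ√T = 0.2483
d₁ = [ln(230/225) + (0.078 + 0.43²/2)·0.3333] / 0.2483 = [0.0220 + 0.0568] / 0.2483 = 0.3174 ⇒ 0.32
d₂ = d₁ − σ√T = 0.3174 − 0.2483 = 0.0691 ⇒ 0.07
e^(−rT) = e^(−0.078·0.3333) = 0.9743
N(−d₂) = N(-0.07) = 0.4721;  N(−d₁) = N(-0.32) = 0.3745
P = 225·0.9743·0.4721 − 230·0.3745 = 103.4926 − 86.1350 = 17.3576

$17.36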